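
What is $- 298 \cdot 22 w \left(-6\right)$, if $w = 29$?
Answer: $1140744$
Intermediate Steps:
$- 298 \cdot 22 w \left(-6\right) = - 298 \cdot 22 \cdot 29 \left(-6\right) = - 298 \cdot 638 \left(-6\right) = \left(-298\right) \left(-3828\right) = 1140744$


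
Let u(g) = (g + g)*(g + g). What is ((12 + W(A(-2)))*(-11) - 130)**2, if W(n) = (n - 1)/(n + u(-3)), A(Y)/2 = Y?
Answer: 69372241/1024 ≈ 67746.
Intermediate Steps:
A(Y) = 2*Y
u(g) = 4*g**2 (u(g) = (2*g)*(2*g) = 4*g**2)
W(n) = (-1 + n)/(36 + n) (W(n) = (n - 1)/(n + 4*(-3)**2) = (-1 + n)/(n + 4*9) = (-1 + n)/(n + 36) = (-1 + n)/(36 + n))
((12 + W(A(-2)))*(-11) - 130)**2 = ((12 + (-1 + 2*(-2))/(36 + 2*(-2)))*(-11) - 130)**2 = ((12 + (-1 - 4)/(36 - 4))*(-11) - 130)**2 = ((12 - 5/32)*(-11) - 130)**2 = ((379/32)*(-11) - 130)**2 = (-4169/32 - 130)**2 = (-8329/32)**2 = 69372241/1024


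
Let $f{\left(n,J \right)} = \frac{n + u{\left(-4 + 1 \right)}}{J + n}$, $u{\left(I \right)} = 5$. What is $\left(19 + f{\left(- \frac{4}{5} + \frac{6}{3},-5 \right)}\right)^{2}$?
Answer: $\frac{108900}{361} \approx 301.66$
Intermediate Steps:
$f{\left(n,J \right)} = \frac{5 + n}{J + n}$ ($f{\left(n,J \right)} = \frac{n + 5}{J + n} = \frac{5 + n}{J + n}$)
$\left(19 + f{\left(- \frac{4}{5} + \frac{6}{3},-5 \right)}\right)^{2} = \left(19 + \frac{5 + \left(- \frac{4}{5} + \frac{6}{3}\right)}{-5 + \left(- \frac{4}{5} + \frac{6}{3}\right)}\right)^{2} = \left(19 + \frac{5 + \left(\left(-4\right) \frac{1}{5} + 6 \cdot \frac{1}{3}\right)}{-5 + \left(\left(-4\right) \frac{1}{5} + 6 \cdot \frac{1}{3}\right)}\right)^{2} = \left(19 + \frac{5 + \left(- \frac{4}{5} + 2\right)}{-5 + \left(- \frac{4}{5} + 2\right)}\right)^{2} = \left(19 + \frac{5 + \frac{6}{5}}{-5 + \frac{6}{5}}\right)^{2} = \left(19 + \frac{1}{- \frac{19}{5}} \cdot \frac{31}{5}\right)^{2} = \left(19 - \frac{31}{19}\right)^{2} = \left(\frac{330}{19}\right)^{2} = \frac{108900}{361}$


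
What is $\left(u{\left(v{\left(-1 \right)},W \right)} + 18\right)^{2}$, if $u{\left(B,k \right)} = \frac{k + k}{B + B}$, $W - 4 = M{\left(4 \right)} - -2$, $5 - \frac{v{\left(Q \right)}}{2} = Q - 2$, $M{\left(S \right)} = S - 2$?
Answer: $\frac{1369}{4} \approx 342.25$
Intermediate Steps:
$M{\left(S \right)} = -2 + S$
$v{\left(Q \right)} = 14 - 2 Q$ ($v{\left(Q \right)} = 10 - 2 \left(Q - 2\right) = 10 - 2 \left(-2 + Q\right) = 10 - \left(-4 + 2 Q\right) = 14 - 2 Q$)
$W = 8$ ($W = 4 + \left(\left(-2 + 4\right) - -2\right) = 4 + \left(2 + 2\right) = 4 + 4 = 8$)
$u{\left(B,k \right)} = \frac{k}{B}$ ($u{\left(B,k \right)} = \frac{2 k}{2 B} = 2 k \frac{1}{2 B} = \frac{k}{B}$)
$\left(u{\left(v{\left(-1 \right)},W \right)} + 18\right)^{2} = \left(\frac{8}{14 - -2} + 18\right)^{2} = \left(\frac{8}{14 + 2} + 18\right)^{2} = \left(\frac{8}{16} + 18\right)^{2} = \left(8 \cdot \frac{1}{16} + 18\right)^{2} = \left(\frac{1}{2} + 18\right)^{2} = \left(\frac{37}{2}\right)^{2} = \frac{1369}{4}$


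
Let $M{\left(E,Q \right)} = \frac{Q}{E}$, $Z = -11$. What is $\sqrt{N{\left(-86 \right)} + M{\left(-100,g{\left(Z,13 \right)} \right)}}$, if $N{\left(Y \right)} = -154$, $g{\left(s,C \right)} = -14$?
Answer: $\frac{7 i \sqrt{314}}{10} \approx 12.404 i$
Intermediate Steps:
$\sqrt{N{\left(-86 \right)} + M{\left(-100,g{\left(Z,13 \right)} \right)}} = \sqrt{-154 - \frac{14}{-100}} = \sqrt{-154 - - \frac{7}{50}} = \sqrt{-154 + \frac{7}{50}} = \sqrt{- \frac{7693}{50}} = \frac{7 i \sqrt{314}}{10}$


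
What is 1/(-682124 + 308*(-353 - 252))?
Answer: -1/868464 ≈ -1.1515e-6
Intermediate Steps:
1/(-682124 + 308*(-353 - 252)) = 1/(-682124 + 308*(-605)) = 1/(-682124 - 186340) = 1/(-868464) = -1/868464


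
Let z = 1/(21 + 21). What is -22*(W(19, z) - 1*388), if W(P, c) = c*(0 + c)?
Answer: 7528741/882 ≈ 8536.0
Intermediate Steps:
z = 1/42 ≈ 0.023810
W(P, c) = c**2 (W(P, c) = c*c = c**2)
-22*(W(19, z) - 1*388) = -22*((1/42)**2 - 1*388) = -22*(1/1764 - 388) = -22*(-684431/1764) = 7528741/882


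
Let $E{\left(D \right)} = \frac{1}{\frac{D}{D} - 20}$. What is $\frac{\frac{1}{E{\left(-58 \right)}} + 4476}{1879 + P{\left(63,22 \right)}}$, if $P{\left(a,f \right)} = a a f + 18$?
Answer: $\frac{4457}{89215} \approx 0.049958$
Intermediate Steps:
$E{\left(D \right)} = - \frac{1}{19}$ ($E{\left(D \right)} = \frac{1}{1 - 20} = \frac{1}{-19} = - \frac{1}{19}$)
$P{\left(a,f \right)} = 18 + f a^{2}$ ($P{\left(a,f \right)} = a^{2} f + 18 = f a^{2} + 18 = 18 + f a^{2}$)
$\frac{\frac{1}{E{\left(-58 \right)}} + 4476}{1879 + P{\left(63,22 \right)}} = \frac{\frac{1}{- \frac{1}{19}} + 4476}{1879 + \left(18 + 22 \cdot 63^{2}\right)} = \frac{-19 + 4476}{1879 + \left(18 + 22 \cdot 3969\right)} = \frac{4457}{1879 + \left(18 + 87318\right)} = \frac{4457}{1879 + 87336} = \frac{4457}{89215}$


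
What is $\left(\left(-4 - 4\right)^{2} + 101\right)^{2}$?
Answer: $27225$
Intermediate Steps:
$\left(\left(-4 - 4\right)^{2} + 101\right)^{2} = \left(\left(-8\right)^{2} + 101\right)^{2} = \left(64 + 101\right)^{2} = 165^{2} = 27225$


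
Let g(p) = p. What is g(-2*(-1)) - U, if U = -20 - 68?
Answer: 90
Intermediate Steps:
U = -88
g(-2*(-1)) - U = -2*(-1) - 1*(-88) = 2 + 88 = 90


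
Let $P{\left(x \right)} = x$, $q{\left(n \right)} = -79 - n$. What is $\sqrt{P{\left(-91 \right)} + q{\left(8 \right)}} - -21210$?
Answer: $21210 + i \sqrt{178} \approx 21210.0 + 13.342 i$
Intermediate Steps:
$\sqrt{P{\left(-91 \right)} + q{\left(8 \right)}} - -21210 = \sqrt{-91 - 87} - -21210 = \sqrt{-91 - 87} + 21210 = \sqrt{-178} + 21210 = i \sqrt{178} + 21210 = 21210 + i \sqrt{178}$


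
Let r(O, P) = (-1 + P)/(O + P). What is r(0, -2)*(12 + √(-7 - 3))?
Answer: 18 + 3*I*√10/2 ≈ 18.0 + 4.7434*I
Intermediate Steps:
r(O, P) = (-1 + P)/(O + P)
r(0, -2)*(12 + √(-7 - 3)) = ((-1 - 2)/(0 - 2))*(12 + √(-7 - 3)) = (-3/(-2))*(12 + √(-10)) = (-½*(-3))*(12 + I*√10) = 3*(12 + I*√10)/2 = 18 + 3*I*√10/2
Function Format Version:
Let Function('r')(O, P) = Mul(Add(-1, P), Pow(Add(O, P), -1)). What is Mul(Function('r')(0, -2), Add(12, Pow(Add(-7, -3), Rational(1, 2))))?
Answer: Add(18, Mul(Rational(3, 2), I, Pow(10, Rational(1, 2)))) ≈ Add(18.000, Mul(4.7434, I))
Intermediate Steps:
Function('r')(O, P) = Mul(Pow(Add(O, P), -1), Add(-1, P))
Mul(Function('r')(0, -2), Add(12, Pow(Add(-7, -3), Rational(1, 2)))) = Mul(Mul(Pow(Add(0, -2), -1), Add(-1, -2)), Add(12, Pow(Add(-7, -3), Rational(1, 2)))) = Mul(Mul(Pow(-2, -1), -3), Add(12, Pow(-10, Rational(1, 2)))) = Mul(Mul(Rational(-1, 2), -3), Add(12, Mul(I, Pow(10, Rational(1, 2))))) = Mul(Rational(3, 2), Add(12, Mul(I, Pow(10, Rational(1, 2))))) = Add(18, Mul(Rational(3, 2), I, Pow(10, Rational(1, 2))))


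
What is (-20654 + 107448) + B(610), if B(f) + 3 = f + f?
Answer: 88011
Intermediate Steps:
B(f) = -3 + 2*f (B(f) = -3 + (f + f) = -3 + 2*f)
(-20654 + 107448) + B(610) = (-20654 + 107448) + (-3 + 2*610) = 86794 + (-3 + 1220) = 86794 + 1217 = 88011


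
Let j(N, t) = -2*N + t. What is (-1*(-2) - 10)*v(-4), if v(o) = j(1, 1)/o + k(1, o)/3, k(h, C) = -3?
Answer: 6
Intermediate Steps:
j(N, t) = t - 2*N
v(o) = -1 - 1/o (v(o) = (1 - 2*1)/o - 3/3 = (1 - 2)/o - 3*1/3 = -1/o - 1 = -1 - 1/o)
(-1*(-2) - 10)*v(-4) = (-1*(-2) - 10)*((-1 - 1*(-4))/(-4)) = (2 - 10)*(-(-1 + 4)/4) = -(-2)*3 = -8*(-3/4) = 6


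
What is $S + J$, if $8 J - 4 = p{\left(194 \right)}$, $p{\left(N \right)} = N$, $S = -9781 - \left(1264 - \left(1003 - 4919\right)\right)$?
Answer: $- \frac{59745}{4} \approx -14936.0$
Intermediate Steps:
$S = -14961$ ($S = -9781 - \left(1264 - -3916\right) = -9781 - \left(1264 + 3916\right) = -9781 - 5180 = -14961$)
$J = \frac{99}{4}$ ($J = \frac{1}{2} + \frac{1}{8} \cdot 194 = \frac{1}{2} + \frac{97}{4} = \frac{99}{4} \approx 24.75$)
$S + J = -14961 + \frac{99}{4} = - \frac{59745}{4}$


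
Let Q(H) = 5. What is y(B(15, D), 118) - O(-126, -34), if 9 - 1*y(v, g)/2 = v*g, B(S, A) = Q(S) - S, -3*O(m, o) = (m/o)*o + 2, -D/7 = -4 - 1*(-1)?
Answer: 7010/3 ≈ 2336.7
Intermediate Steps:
D = 21 (D = -7*(-4 - 1*(-1)) = -7*(-4 + 1) = -7*(-3) = 21)
O(m, o) = -⅔ - m/3 (O(m, o) = -((m/o)*o + 2)/3 = -(m + 2)/3 = -(2 + m)/3 = -⅔ - m/3)
B(S, A) = 5 - S
y(v, g) = 18 - 2*g*v (y(v, g) = 18 - 2*v*g = 18 - 2*g*v)
y(B(15, D), 118) - O(-126, -34) = (18 - 2*118*(5 - 1*15)) - (-⅔ - ⅓*(-126)) = (18 - 2*118*(5 - 15)) - (-⅔ + 42) = (18 - 2*118*(-10)) - 1*124/3 = (18 + 2360) - 124/3 = 2378 - 124/3 = 7010/3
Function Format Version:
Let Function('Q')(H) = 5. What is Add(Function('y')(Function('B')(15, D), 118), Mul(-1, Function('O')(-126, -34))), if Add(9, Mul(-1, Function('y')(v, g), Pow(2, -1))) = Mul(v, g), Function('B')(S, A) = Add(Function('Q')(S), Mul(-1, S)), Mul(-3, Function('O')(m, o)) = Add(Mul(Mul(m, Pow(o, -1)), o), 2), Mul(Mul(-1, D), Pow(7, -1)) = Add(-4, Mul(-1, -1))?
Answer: Rational(7010, 3) ≈ 2336.7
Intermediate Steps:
D = 21 (D = Mul(-7, Add(-4, Mul(-1, -1))) = Mul(-7, Add(-4, 1)) = Mul(-7, -3) = 21)
Function('O')(m, o) = Add(Rational(-2, 3), Mul(Rational(-1, 3), m)) (Function('O')(m, o) = Mul(Rational(-1, 3), Add(Mul(Mul(m, Pow(o, -1)), o), 2)) = Mul(Rational(-1, 3), Add(m, 2)) = Mul(Rational(-1, 3), Add(2, m)) = Add(Rational(-2, 3), Mul(Rational(-1, 3), m)))
Function('B')(S, A) = Add(5, Mul(-1, S))
Function('y')(v, g) = Add(18, Mul(-2, g, v)) (Function('y')(v, g) = Add(18, Mul(-2, Mul(v, g))) = Add(18, Mul(-2, Mul(g, v))) = Add(18, Mul(-2, g, v)))
Add(Function('y')(Function('B')(15, D), 118), Mul(-1, Function('O')(-126, -34))) = Add(Add(18, Mul(-2, 118, Add(5, Mul(-1, 15)))), Mul(-1, Add(Rational(-2, 3), Mul(Rational(-1, 3), -126)))) = Add(Add(18, Mul(-2, 118, Add(5, -15))), Mul(-1, Add(Rational(-2, 3), 42))) = Add(Add(18, Mul(-2, 118, -10)), Mul(-1, Rational(124, 3))) = Add(Add(18, 2360), Rational(-124, 3)) = Add(2378, Rational(-124, 3)) = Rational(7010, 3)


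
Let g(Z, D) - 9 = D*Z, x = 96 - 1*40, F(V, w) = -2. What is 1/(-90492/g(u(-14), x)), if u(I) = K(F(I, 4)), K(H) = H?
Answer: 103/90492 ≈ 0.0011382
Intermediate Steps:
u(I) = -2
x = 56 (x = 96 - 40 = 56)
g(Z, D) = 9 + D*Z
1/(-90492/g(u(-14), x)) = 1/(-90492/(9 + 56*(-2))) = 1/(-90492/(9 - 112)) = 1/(-90492/(-103)) = 1/(-90492*(-1/103)) = 1/(90492/103) = 103/90492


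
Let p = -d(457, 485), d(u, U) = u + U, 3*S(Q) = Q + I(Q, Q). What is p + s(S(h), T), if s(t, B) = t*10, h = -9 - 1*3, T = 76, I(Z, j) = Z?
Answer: -1022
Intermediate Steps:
h = -12 (h = -9 - 3 = -12)
S(Q) = 2*Q/3 (S(Q) = (Q + Q)/3 = (2*Q)/3 = 2*Q/3)
d(u, U) = U + u
s(t, B) = 10*t
p = -942 (p = -(485 + 457) = -1*942 = -942)
p + s(S(h), T) = -942 + 10*((⅔)*(-12)) = -942 + 10*(-8) = -942 - 80 = -1022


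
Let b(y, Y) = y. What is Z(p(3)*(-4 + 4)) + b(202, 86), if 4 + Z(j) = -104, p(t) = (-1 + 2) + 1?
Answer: 94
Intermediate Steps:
p(t) = 2 (p(t) = 1 + 1 = 2)
Z(j) = -108 (Z(j) = -4 - 104 = -108)
Z(p(3)*(-4 + 4)) + b(202, 86) = -108 + 202 = 94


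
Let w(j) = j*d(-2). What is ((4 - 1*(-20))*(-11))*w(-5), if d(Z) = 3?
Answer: 3960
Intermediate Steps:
w(j) = 3*j (w(j) = j*3 = 3*j)
((4 - 1*(-20))*(-11))*w(-5) = ((4 - 1*(-20))*(-11))*(3*(-5)) = ((4 + 20)*(-11))*(-15) = (24*(-11))*(-15) = -264*(-15) = 3960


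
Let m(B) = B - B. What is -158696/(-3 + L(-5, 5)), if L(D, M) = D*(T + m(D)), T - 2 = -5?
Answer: -39674/3 ≈ -13225.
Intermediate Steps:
T = -3 (T = 2 - 5 = -3)
m(B) = 0
L(D, M) = -3*D (L(D, M) = D*(-3 + 0) = D*(-3) = -3*D)
-158696/(-3 + L(-5, 5)) = -158696/(-3 - 3*(-5)) = -158696/(-3 + 15) = -158696/12 = (1/12)*(-158696) = -39674/3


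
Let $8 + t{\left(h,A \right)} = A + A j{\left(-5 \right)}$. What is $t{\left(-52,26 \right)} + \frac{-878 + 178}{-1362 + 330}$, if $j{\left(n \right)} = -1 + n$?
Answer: $- \frac{35429}{258} \approx -137.32$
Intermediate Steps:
$t{\left(h,A \right)} = -8 - 5 A$ ($t{\left(h,A \right)} = -8 + \left(A + A \left(-1 - 5\right)\right) = -8 + \left(A + A \left(-6\right)\right) = -8 + \left(A - 6 A\right) = -8 - 5 A$)
$t{\left(-52,26 \right)} + \frac{-878 + 178}{-1362 + 330} = \left(-8 - 130\right) + \frac{-878 + 178}{-1362 + 330} = \left(-8 - 130\right) - \frac{700}{-1032} = -138 - - \frac{175}{258} = -138 + \frac{175}{258} = - \frac{35429}{258}$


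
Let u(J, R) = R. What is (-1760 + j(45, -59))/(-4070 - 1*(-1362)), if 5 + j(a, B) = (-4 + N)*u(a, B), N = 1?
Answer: 397/677 ≈ 0.58641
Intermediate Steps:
j(a, B) = -5 - 3*B (j(a, B) = -5 + (-4 + 1)*B = -5 - 3*B)
(-1760 + j(45, -59))/(-4070 - 1*(-1362)) = (-1760 + (-5 - 3*(-59)))/(-4070 - 1*(-1362)) = (-1760 + (-5 + 177))/(-4070 + 1362) = (-1760 + 172)/(-2708) = -1588*(-1/2708) = 397/677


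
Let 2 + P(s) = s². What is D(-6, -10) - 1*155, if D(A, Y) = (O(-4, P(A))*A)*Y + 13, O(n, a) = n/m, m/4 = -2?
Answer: -112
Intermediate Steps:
m = -8 (m = 4*(-2) = -8)
P(s) = -2 + s²
O(n, a) = -n/8 (O(n, a) = n/(-8) = n*(-⅛) = -n/8)
D(A, Y) = 13 + A*Y/2 (D(A, Y) = ((-⅛*(-4))*A)*Y + 13 = (A/2)*Y + 13 = A*Y/2 + 13 = 13 + A*Y/2)
D(-6, -10) - 1*155 = (13 + (½)*(-6)*(-10)) - 1*155 = (13 + 30) - 155 = 43 - 155 = -112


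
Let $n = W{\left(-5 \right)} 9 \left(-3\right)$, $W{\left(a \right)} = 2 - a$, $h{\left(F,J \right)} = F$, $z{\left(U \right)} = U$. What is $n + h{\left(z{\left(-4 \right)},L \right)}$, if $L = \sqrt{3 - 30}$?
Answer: $-193$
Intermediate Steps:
$L = 3 i \sqrt{3}$ ($L = \sqrt{-27} = 3 i \sqrt{3} \approx 5.1962 i$)
$n = -189$ ($n = \left(2 - -5\right) 9 \left(-3\right) = \left(2 + 5\right) 9 \left(-3\right) = 7 \cdot 9 \left(-3\right) = 63 \left(-3\right) = -189$)
$n + h{\left(z{\left(-4 \right)},L \right)} = -189 - 4 = -193$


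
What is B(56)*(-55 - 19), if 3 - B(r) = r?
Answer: 3922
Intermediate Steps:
B(r) = 3 - r
B(56)*(-55 - 19) = (3 - 1*56)*(-55 - 19) = (3 - 56)*(-74) = -53*(-74) = 3922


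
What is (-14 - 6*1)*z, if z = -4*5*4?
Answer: 1600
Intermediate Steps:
z = -80 (z = -20*4 = -80)
(-14 - 6*1)*z = (-14 - 6*1)*(-80) = (-14 - 6)*(-80) = -20*(-80) = 1600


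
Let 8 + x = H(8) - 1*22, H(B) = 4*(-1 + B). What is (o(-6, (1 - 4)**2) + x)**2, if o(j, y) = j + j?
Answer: 196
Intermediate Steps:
H(B) = -4 + 4*B
o(j, y) = 2*j
x = -2 (x = -8 + ((-4 + 4*8) - 1*22) = -8 + ((-4 + 32) - 22) = -8 + (28 - 22) = -8 + 6 = -2)
(o(-6, (1 - 4)**2) + x)**2 = (2*(-6) - 2)**2 = (-12 - 2)**2 = (-14)**2 = 196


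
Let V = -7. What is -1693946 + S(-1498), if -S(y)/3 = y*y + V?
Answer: -8425937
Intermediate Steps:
S(y) = 21 - 3*y² (S(y) = -3*(y*y - 7) = -3*(y² - 7) = -3*(-7 + y²) = 21 - 3*y²)
-1693946 + S(-1498) = -1693946 + (21 - 3*(-1498)²) = -1693946 + (21 - 3*2244004) = -1693946 + (21 - 6732012) = -1693946 - 6731991 = -8425937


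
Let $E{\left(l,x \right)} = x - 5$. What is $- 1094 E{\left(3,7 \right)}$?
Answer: $-2188$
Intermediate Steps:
$E{\left(l,x \right)} = -5 + x$ ($E{\left(l,x \right)} = x - 5 = -5 + x$)
$- 1094 E{\left(3,7 \right)} = - 1094 \left(-5 + 7\right) = \left(-1094\right) 2 = -2188$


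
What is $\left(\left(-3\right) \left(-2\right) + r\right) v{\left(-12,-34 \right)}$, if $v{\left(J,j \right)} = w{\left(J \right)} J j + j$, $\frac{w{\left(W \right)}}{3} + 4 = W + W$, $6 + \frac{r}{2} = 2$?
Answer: $68612$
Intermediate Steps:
$r = -8$ ($r = -12 + 2 \cdot 2 = -12 + 4 = -8$)
$w{\left(W \right)} = -12 + 6 W$ ($w{\left(W \right)} = -12 + 3 \left(W + W\right) = -12 + 3 \cdot 2 W = -12 + 6 W$)
$v{\left(J,j \right)} = j + J j \left(-12 + 6 J\right)$ ($v{\left(J,j \right)} = \left(-12 + 6 J\right) J j + j = J \left(-12 + 6 J\right) j + j = J j \left(-12 + 6 J\right) + j = j + J j \left(-12 + 6 J\right)$)
$\left(\left(-3\right) \left(-2\right) + r\right) v{\left(-12,-34 \right)} = \left(\left(-3\right) \left(-2\right) - 8\right) \left(- 34 \left(1 + 6 \left(-12\right) \left(-2 - 12\right)\right)\right) = \left(6 - 8\right) \left(- 34 \left(1 + 6 \left(-12\right) \left(-14\right)\right)\right) = - 2 \left(- 34 \left(1 + 1008\right)\right) = - 2 \left(\left(-34\right) 1009\right) = \left(-2\right) \left(-34306\right) = 68612$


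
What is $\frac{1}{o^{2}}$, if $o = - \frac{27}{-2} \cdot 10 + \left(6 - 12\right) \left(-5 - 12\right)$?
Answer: $\frac{1}{56169} \approx 1.7803 \cdot 10^{-5}$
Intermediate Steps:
$o = 237$ ($o = \left(-27\right) \left(- \frac{1}{2}\right) 10 - -102 = \frac{27}{2} \cdot 10 + 102 = 135 + 102 = 237$)
$\frac{1}{o^{2}} = \frac{1}{237^{2}} = \frac{1}{56169}$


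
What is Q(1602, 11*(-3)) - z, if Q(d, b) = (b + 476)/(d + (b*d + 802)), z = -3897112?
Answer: 196656065301/50462 ≈ 3.8971e+6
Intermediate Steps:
Q(d, b) = (476 + b)/(802 + d + b*d) (Q(d, b) = (476 + b)/(d + (802 + b*d)) = (476 + b)/(802 + d + b*d))
Q(1602, 11*(-3)) - z = (476 + 11*(-3))/(802 + 1602 + (11*(-3))*1602) - 1*(-3897112) = (476 - 33)/(802 + 1602 - 33*1602) + 3897112 = 443/(802 + 1602 - 52866) + 3897112 = 443/(-50462) + 3897112 = -1/50462*443 + 3897112 = -443/50462 + 3897112 = 196656065301/50462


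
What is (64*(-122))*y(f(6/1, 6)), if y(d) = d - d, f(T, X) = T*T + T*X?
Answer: 0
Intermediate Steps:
f(T, X) = T² + T*X
y(d) = 0
(64*(-122))*y(f(6/1, 6)) = (64*(-122))*0 = -7808*0 = 0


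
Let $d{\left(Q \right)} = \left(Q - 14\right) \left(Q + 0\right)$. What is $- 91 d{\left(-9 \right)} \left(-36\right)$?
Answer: $678132$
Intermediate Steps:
$d{\left(Q \right)} = Q \left(-14 + Q\right)$ ($d{\left(Q \right)} = \left(-14 + Q\right) Q = Q \left(-14 + Q\right)$)
$- 91 d{\left(-9 \right)} \left(-36\right) = - 91 \left(- 9 \left(-14 - 9\right)\right) \left(-36\right) = - 91 \left(\left(-9\right) \left(-23\right)\right) \left(-36\right) = \left(-91\right) 207 \left(-36\right) = \left(-18837\right) \left(-36\right) = 678132$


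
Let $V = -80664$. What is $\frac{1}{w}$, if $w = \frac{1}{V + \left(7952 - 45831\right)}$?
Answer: $-118543$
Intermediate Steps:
$w = - \frac{1}{118543}$ ($w = \frac{1}{-80664 + \left(7952 - 45831\right)} = \frac{1}{-80664 - 37879} = \frac{1}{-118543} = - \frac{1}{118543} \approx -8.4358 \cdot 10^{-6}$)
$\frac{1}{w} = \frac{1}{- \frac{1}{118543}} = -118543$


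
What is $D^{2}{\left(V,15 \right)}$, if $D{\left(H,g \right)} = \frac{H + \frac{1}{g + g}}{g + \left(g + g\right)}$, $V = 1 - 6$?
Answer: $\frac{22201}{1822500} \approx 0.012182$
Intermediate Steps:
$V = -5$ ($V = 1 - 6 = -5$)
$D{\left(H,g \right)} = \frac{H + \frac{1}{2 g}}{3 g}$ ($D{\left(H,g \right)} = \frac{H + \frac{1}{2 g}}{g + 2 g} = \frac{H + \frac{1}{2 g}}{3 g}$)
$D^{2}{\left(V,15 \right)} = \left(\frac{1 + 2 \left(-5\right) 15}{6 \cdot 225}\right)^{2} = \left(\frac{1}{6} \cdot \frac{1}{225} \left(1 - 150\right)\right)^{2} = \left(\frac{1}{6} \cdot \frac{1}{225} \left(-149\right)\right)^{2} = \left(- \frac{149}{1350}\right)^{2} = \frac{22201}{1822500}$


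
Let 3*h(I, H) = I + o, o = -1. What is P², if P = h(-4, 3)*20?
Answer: 10000/9 ≈ 1111.1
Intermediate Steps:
h(I, H) = -⅓ + I/3 (h(I, H) = (I - 1)/3 = (-1 + I)/3 = -⅓ + I/3)
P = -100/3 (P = (-⅓ + (⅓)*(-4))*20 = (-⅓ - 4/3)*20 = -5/3*20 = -100/3 ≈ -33.333)
P² = (-100/3)² = 10000/9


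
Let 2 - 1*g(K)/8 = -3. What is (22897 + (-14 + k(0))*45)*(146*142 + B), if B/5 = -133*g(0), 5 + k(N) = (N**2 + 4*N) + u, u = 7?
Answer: -131190876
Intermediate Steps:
g(K) = 40 (g(K) = 16 - 8*(-3) = 16 + 24 = 40)
k(N) = 2 + N**2 + 4*N (k(N) = -5 + ((N**2 + 4*N) + 7) = -5 + (7 + N**2 + 4*N) = 2 + N**2 + 4*N)
B = -26600 (B = 5*(-133*40) = 5*(-5320) = -26600)
(22897 + (-14 + k(0))*45)*(146*142 + B) = (22897 + (-14 + (2 + 0**2 + 4*0))*45)*(146*142 - 26600) = (22897 + (-14 + (2 + 0 + 0))*45)*(20732 - 26600) = (22897 + (-14 + 2)*45)*(-5868) = (22897 - 12*45)*(-5868) = (22897 - 540)*(-5868) = 22357*(-5868) = -131190876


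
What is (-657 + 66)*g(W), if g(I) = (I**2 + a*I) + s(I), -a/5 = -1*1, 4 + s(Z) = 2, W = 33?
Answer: -739932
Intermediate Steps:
s(Z) = -2 (s(Z) = -4 + 2 = -2)
a = 5 (a = -(-5) = -5*(-1) = 5)
g(I) = -2 + I**2 + 5*I (g(I) = (I**2 + 5*I) - 2 = -2 + I**2 + 5*I)
(-657 + 66)*g(W) = (-657 + 66)*(-2 + 33**2 + 5*33) = -591*(-2 + 1089 + 165) = -591*1252 = -739932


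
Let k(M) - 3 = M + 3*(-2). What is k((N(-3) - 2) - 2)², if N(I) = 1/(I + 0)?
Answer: 484/9 ≈ 53.778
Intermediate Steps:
N(I) = 1/I
k(M) = -3 + M (k(M) = 3 + (M + 3*(-2)) = 3 + (M - 6) = 3 + (-6 + M) = -3 + M)
k((N(-3) - 2) - 2)² = (-3 + ((1/(-3) - 2) - 2))² = (-3 + ((-⅓ - 2) - 2))² = (-3 + (-7/3 - 2))² = (-3 - 13/3)² = (-22/3)² = 484/9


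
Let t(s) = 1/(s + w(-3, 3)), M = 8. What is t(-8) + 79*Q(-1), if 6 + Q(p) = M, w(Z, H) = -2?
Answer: 1579/10 ≈ 157.90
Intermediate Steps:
Q(p) = 2 (Q(p) = -6 + 8 = 2)
t(s) = 1/(-2 + s) (t(s) = 1/(s - 2) = 1/(-2 + s))
t(-8) + 79*Q(-1) = 1/(-2 - 8) + 79*2 = 1/(-10) + 158 = -1/10 + 158 = 1579/10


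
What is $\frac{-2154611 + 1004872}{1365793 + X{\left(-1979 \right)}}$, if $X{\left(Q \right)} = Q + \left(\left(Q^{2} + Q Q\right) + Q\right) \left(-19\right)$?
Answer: $\frac{1149739}{147423343} \approx 0.0077989$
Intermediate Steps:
$X{\left(Q \right)} = - 38 Q^{2} - 18 Q$ ($X{\left(Q \right)} = Q + \left(\left(Q^{2} + Q^{2}\right) + Q\right) \left(-19\right) = Q + \left(2 Q^{2} + Q\right) \left(-19\right) = Q + \left(Q + 2 Q^{2}\right) \left(-19\right) = Q - \left(19 Q + 38 Q^{2}\right) = - 38 Q^{2} - 18 Q$)
$\frac{-2154611 + 1004872}{1365793 + X{\left(-1979 \right)}} = \frac{-2154611 + 1004872}{1365793 - - 3958 \left(9 + 19 \left(-1979\right)\right)} = - \frac{1149739}{1365793 - - 3958 \left(9 - 37601\right)} = - \frac{1149739}{1365793 - \left(-3958\right) \left(-37592\right)} = - \frac{1149739}{1365793 - 148789136} = - \frac{1149739}{-147423343} = \left(-1149739\right) \left(- \frac{1}{147423343}\right) = \frac{1149739}{147423343}$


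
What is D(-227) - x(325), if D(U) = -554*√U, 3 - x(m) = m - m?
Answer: -3 - 554*I*√227 ≈ -3.0 - 8346.9*I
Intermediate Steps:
x(m) = 3 (x(m) = 3 - (m - m) = 3 - 1*0 = 3 + 0 = 3)
D(-227) - x(325) = -554*I*√227 - 1*3 = -554*I*√227 - 3 = -3 - 554*I*√227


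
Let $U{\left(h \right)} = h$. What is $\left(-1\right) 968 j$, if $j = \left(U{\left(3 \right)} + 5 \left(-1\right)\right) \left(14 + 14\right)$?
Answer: $54208$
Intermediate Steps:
$j = -56$ ($j = \left(3 + 5 \left(-1\right)\right) \left(14 + 14\right) = \left(3 - 5\right) 28 = \left(-2\right) 28 = -56$)
$\left(-1\right) 968 j = \left(-1\right) 968 \left(-56\right) = \left(-968\right) \left(-56\right) = 54208$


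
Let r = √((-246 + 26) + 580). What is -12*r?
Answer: -72*√10 ≈ -227.68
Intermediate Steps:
r = 6*√10 (r = √(-220 + 580) = √360 = 6*√10 ≈ 18.974)
-12*r = -72*√10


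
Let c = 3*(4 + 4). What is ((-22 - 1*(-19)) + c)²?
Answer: 441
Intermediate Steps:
c = 24 (c = 3*8 = 24)
((-22 - 1*(-19)) + c)² = ((-22 - 1*(-19)) + 24)² = ((-22 + 19) + 24)² = (-3 + 24)² = 21² = 441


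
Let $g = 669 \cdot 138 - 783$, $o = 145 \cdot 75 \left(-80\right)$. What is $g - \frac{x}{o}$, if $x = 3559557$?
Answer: $\frac{26547496519}{290000} \approx 91543.0$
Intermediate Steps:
$o = -870000$ ($o = 10875 \left(-80\right) = -870000$)
$g = 91539$ ($g = 92322 - 783 = 91539$)
$g - \frac{x}{o} = 91539 - \frac{3559557}{-870000} = 91539 - 3559557 \left(- \frac{1}{870000}\right) = 91539 - - \frac{1186519}{290000} = 91539 + \frac{1186519}{290000} = \frac{26547496519}{290000}$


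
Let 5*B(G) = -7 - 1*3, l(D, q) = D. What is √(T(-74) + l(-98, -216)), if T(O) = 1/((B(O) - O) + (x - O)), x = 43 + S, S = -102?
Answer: 5*I*√29667/87 ≈ 9.8989*I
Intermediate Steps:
B(G) = -2 (B(G) = (-7 - 1*3)/5 = (-7 - 3)/5 = (⅕)*(-10) = -2)
x = -59 (x = 43 - 102 = -59)
T(O) = 1/(-61 - 2*O) (T(O) = 1/((-2 - O) + (-59 - O)) = 1/(-61 - 2*O))
√(T(-74) + l(-98, -216)) = √(-1/(61 + 2*(-74)) - 98) = √(-1/(61 - 148) - 98) = √(-1/(-87) - 98) = √(-1*(-1/87) - 98) = √(1/87 - 98) = √(-8525/87) = 5*I*√29667/87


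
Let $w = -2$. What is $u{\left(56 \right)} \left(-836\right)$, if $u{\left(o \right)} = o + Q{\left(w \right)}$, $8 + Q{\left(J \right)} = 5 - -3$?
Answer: $-46816$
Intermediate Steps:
$Q{\left(J \right)} = 0$ ($Q{\left(J \right)} = -8 + \left(5 - -3\right) = -8 + \left(5 + 3\right) = -8 + 8 = 0$)
$u{\left(o \right)} = o$ ($u{\left(o \right)} = o + 0 = o$)
$u{\left(56 \right)} \left(-836\right) = 56 \left(-836\right) = -46816$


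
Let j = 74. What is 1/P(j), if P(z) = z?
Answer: 1/74 ≈ 0.013514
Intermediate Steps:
1/P(j) = 1/74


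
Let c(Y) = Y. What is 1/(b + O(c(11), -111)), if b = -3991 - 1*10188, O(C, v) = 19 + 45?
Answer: -1/14115 ≈ -7.0847e-5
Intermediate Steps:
O(C, v) = 64
b = -14179 (b = -3991 - 10188 = -14179)
1/(b + O(c(11), -111)) = 1/(-14179 + 64) = 1/(-14115) = -1/14115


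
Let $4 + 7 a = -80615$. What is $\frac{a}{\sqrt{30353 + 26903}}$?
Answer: $- \frac{11517 \sqrt{14314}}{28628} \approx -48.131$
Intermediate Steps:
$a = -11517$ ($a = - \frac{4}{7} + \frac{1}{7} \left(-80615\right) = - \frac{4}{7} - \frac{80615}{7} = -11517$)
$\frac{a}{\sqrt{30353 + 26903}} = - \frac{11517}{\sqrt{30353 + 26903}} = - \frac{11517}{\sqrt{57256}} = - \frac{11517}{2 \sqrt{14314}} = - 11517 \frac{\sqrt{14314}}{28628} = - \frac{11517 \sqrt{14314}}{28628}$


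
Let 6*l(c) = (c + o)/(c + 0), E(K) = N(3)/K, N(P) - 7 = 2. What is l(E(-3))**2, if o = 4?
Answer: 1/324 ≈ 0.0030864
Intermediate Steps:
N(P) = 9 (N(P) = 7 + 2 = 9)
E(K) = 9/K
l(c) = (4 + c)/(6*c) (l(c) = ((c + 4)/(c + 0))/6 = ((4 + c)/c)/6 = (4 + c)/(6*c))
l(E(-3))**2 = ((4 + 9/(-3))/(6*((9/(-3)))))**2 = ((4 + 9*(-1/3))/(6*((9*(-1/3)))))**2 = ((1/6)*(4 - 3)/(-3))**2 = ((1/6)*(-1/3)*1)**2 = (-1/18)**2 = 1/324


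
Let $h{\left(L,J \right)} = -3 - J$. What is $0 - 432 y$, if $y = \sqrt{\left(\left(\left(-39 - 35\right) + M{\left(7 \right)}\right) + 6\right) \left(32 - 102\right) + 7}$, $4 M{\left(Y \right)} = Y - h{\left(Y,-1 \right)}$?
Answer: $- 216 \sqrt{18438} \approx -29330.0$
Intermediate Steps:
$M{\left(Y \right)} = \frac{1}{2} + \frac{Y}{4}$ ($M{\left(Y \right)} = \frac{Y - \left(-3 - -1\right)}{4} = \frac{Y - \left(-3 + 1\right)}{4} = \frac{Y - -2}{4} = \frac{Y + 2}{4} = \frac{2 + Y}{4} = \frac{1}{2} + \frac{Y}{4}$)
$y = \frac{\sqrt{18438}}{2}$ ($y = \sqrt{\left(\left(\left(-39 - 35\right) + \left(\frac{1}{2} + \frac{1}{4} \cdot 7\right)\right) + 6\right) \left(32 - 102\right) + 7} = \sqrt{\left(\left(-74 + \left(\frac{1}{2} + \frac{7}{4}\right)\right) + 6\right) \left(-70\right) + 7} = \sqrt{\left(\left(-74 + \frac{9}{4}\right) + 6\right) \left(-70\right) + 7} = \sqrt{\left(- \frac{287}{4} + 6\right) \left(-70\right) + 7} = \sqrt{\left(- \frac{263}{4}\right) \left(-70\right) + 7} = \sqrt{\frac{9205}{2} + 7} = \sqrt{\frac{9219}{2}} = \frac{\sqrt{18438}}{2} \approx 67.893$)
$0 - 432 y = 0 - 432 \frac{\sqrt{18438}}{2} = 0 - 216 \sqrt{18438} = - 216 \sqrt{18438}$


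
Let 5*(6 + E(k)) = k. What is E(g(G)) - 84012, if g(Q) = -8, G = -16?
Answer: -420098/5 ≈ -84020.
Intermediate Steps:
E(k) = -6 + k/5
E(g(G)) - 84012 = (-6 + (⅕)*(-8)) - 84012 = (-6 - 8/5) - 84012 = -38/5 - 84012 = -420098/5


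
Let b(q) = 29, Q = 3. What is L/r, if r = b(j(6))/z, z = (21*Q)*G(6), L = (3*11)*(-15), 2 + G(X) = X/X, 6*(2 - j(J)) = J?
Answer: 31185/29 ≈ 1075.3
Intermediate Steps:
j(J) = 2 - J/6
G(X) = -1 (G(X) = -2 + X/X = -2 + 1 = -1)
L = -495 (L = 33*(-15) = -495)
z = -63 (z = (21*3)*(-1) = 63*(-1) = -63)
r = -29/63 (r = 29/(-63) = 29*(-1/63) = -29/63 ≈ -0.46032)
L/r = -495/(-29/63) = -495*(-63/29) = 31185/29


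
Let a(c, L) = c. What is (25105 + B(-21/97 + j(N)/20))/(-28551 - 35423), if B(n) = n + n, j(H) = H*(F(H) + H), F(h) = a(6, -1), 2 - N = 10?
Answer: -419879/1069910 ≈ -0.39244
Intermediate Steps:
N = -8 (N = 2 - 1*10 = 2 - 10 = -8)
F(h) = 6
j(H) = H*(6 + H)
B(n) = 2*n
(25105 + B(-21/97 + j(N)/20))/(-28551 - 35423) = (25105 + 2*(-21/97 - 8*(6 - 8)/20))/(-28551 - 35423) = (25105 + 2*(-21*1/97 - 8*(-2)*(1/20)))/(-63974) = (25105 + 2*(-21/97 + 16*(1/20)))*(-1/63974) = (25105 + 2*(-21/97 + ⅘))*(-1/63974) = (25105 + 2*(283/485))*(-1/63974) = (25105 + 566/485)*(-1/63974) = (12176491/485)*(-1/63974) = -419879/1069910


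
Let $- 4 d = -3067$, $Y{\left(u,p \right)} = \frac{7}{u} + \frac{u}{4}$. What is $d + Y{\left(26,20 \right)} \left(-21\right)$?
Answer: $\frac{32479}{52} \approx 624.6$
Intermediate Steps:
$Y{\left(u,p \right)} = \frac{7}{u} + \frac{u}{4}$ ($Y{\left(u,p \right)} = \frac{7}{u} + u \frac{1}{4} = \frac{7}{u} + \frac{u}{4}$)
$d = \frac{3067}{4}$ ($d = \left(- \frac{1}{4}\right) \left(-3067\right) = \frac{3067}{4} \approx 766.75$)
$d + Y{\left(26,20 \right)} \left(-21\right) = \frac{3067}{4} + \left(\frac{7}{26} + \frac{1}{4} \cdot 26\right) \left(-21\right) = \frac{3067}{4} + \left(7 \cdot \frac{1}{26} + \frac{13}{2}\right) \left(-21\right) = \frac{3067}{4} + \left(\frac{7}{26} + \frac{13}{2}\right) \left(-21\right) = \frac{3067}{4} + \frac{88}{13} \left(-21\right) = \frac{3067}{4} - \frac{1848}{13} = \frac{32479}{52}$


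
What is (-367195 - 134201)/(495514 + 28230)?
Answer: -125349/130936 ≈ -0.95733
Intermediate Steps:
(-367195 - 134201)/(495514 + 28230) = -501396/523744 = -501396*1/523744 = -125349/130936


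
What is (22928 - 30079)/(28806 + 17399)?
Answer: -7151/46205 ≈ -0.15477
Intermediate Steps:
(22928 - 30079)/(28806 + 17399) = -7151/46205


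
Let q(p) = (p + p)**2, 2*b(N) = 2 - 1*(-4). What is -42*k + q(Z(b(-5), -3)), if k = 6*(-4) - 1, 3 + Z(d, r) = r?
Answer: 1194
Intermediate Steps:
b(N) = 3 (b(N) = (2 - 1*(-4))/2 = (2 + 4)/2 = (1/2)*6 = 3)
Z(d, r) = -3 + r
q(p) = 4*p**2 (q(p) = (2*p)**2 = 4*p**2)
k = -25 (k = -24 - 1 = -25)
-42*k + q(Z(b(-5), -3)) = -42*(-25) + 4*(-3 - 3)**2 = 1050 + 4*(-6)**2 = 1050 + 4*36 = 1050 + 144 = 1194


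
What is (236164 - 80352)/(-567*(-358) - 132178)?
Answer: 38953/17702 ≈ 2.2005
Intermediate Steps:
(236164 - 80352)/(-567*(-358) - 132178) = 155812/(202986 - 132178) = 155812/70808 = 155812*(1/70808) = 38953/17702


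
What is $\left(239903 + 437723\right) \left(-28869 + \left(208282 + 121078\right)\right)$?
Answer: $203620514366$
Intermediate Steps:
$\left(239903 + 437723\right) \left(-28869 + \left(208282 + 121078\right)\right) = 677626 \left(-28869 + 329360\right) = 677626 \cdot 300491 = 203620514366$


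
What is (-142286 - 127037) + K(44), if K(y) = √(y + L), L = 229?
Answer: -269323 + √273 ≈ -2.6931e+5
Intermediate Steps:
K(y) = √(229 + y) (K(y) = √(y + 229) = √(229 + y))
(-142286 - 127037) + K(44) = (-142286 - 127037) + √(229 + 44) = -269323 + √273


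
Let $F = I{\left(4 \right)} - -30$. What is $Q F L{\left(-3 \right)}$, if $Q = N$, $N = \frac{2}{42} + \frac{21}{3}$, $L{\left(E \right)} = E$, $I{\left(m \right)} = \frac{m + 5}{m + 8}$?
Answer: $- \frac{4551}{7} \approx -650.14$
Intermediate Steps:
$I{\left(m \right)} = \frac{5 + m}{8 + m}$
$N = \frac{148}{21}$ ($N = 2 \cdot \frac{1}{42} + 21 \cdot \frac{1}{3} = \frac{1}{21} + 7 = \frac{148}{21} \approx 7.0476$)
$Q = \frac{148}{21} \approx 7.0476$
$F = \frac{123}{4}$ ($F = \frac{5 + 4}{8 + 4} - -30 = \frac{1}{12} \cdot 9 + 30 = \frac{3}{4} + 30 = \frac{123}{4} \approx 30.75$)
$Q F L{\left(-3 \right)} = \frac{148}{21} \cdot \frac{123}{4} \left(-3\right) = \frac{1517}{7} \left(-3\right) = - \frac{4551}{7}$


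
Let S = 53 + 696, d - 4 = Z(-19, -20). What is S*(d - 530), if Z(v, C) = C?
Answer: -408954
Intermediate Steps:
d = -16 (d = 4 - 20 = -16)
S = 749
S*(d - 530) = 749*(-16 - 530) = 749*(-546) = -408954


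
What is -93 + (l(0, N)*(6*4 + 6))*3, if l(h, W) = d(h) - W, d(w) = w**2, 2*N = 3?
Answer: -228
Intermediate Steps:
N = 3/2 (N = (1/2)*3 = 3/2 ≈ 1.5000)
l(h, W) = h**2 - W
-93 + (l(0, N)*(6*4 + 6))*3 = -93 + ((0**2 - 1*3/2)*(6*4 + 6))*3 = -93 + ((0 - 3/2)*(24 + 6))*3 = -93 - 3/2*30*3 = -93 - 45*3 = -93 - 135 = -228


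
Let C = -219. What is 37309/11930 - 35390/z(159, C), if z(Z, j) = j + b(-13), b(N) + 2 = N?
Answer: 215466503/1395810 ≈ 154.37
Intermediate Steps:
b(N) = -2 + N
z(Z, j) = -15 + j (z(Z, j) = j + (-2 - 13) = j - 15 = -15 + j)
37309/11930 - 35390/z(159, C) = 37309/11930 - 35390/(-15 - 219) = 37309*(1/11930) - 35390/(-234) = 37309/11930 - 35390*(-1/234) = 37309/11930 + 17695/117 = 215466503/1395810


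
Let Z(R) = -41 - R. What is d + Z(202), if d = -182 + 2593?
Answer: 2168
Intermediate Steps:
d = 2411
d + Z(202) = 2411 + (-41 - 1*202) = 2411 + (-41 - 202) = 2411 - 243 = 2168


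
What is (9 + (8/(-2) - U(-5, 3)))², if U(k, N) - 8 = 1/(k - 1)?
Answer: 289/36 ≈ 8.0278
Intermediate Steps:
U(k, N) = 8 + 1/(-1 + k) (U(k, N) = 8 + 1/(k - 1) = 8 + 1/(-1 + k))
(9 + (8/(-2) - U(-5, 3)))² = (9 + (8/(-2) - (-7 + 8*(-5))/(-1 - 5)))² = (9 + (8*(-½) - (-7 - 40)/(-6)))² = (9 + (-4 - (-1)*(-47)/6))² = (9 + (-4 - 1*47/6))² = (9 + (-4 - 47/6))² = (9 - 71/6)² = (-17/6)² = 289/36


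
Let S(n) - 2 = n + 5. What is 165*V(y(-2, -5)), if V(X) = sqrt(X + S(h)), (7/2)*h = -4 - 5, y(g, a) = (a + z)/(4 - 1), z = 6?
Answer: 550*sqrt(21)/7 ≈ 360.06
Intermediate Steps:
y(g, a) = 2 + a/3 (y(g, a) = (a + 6)/(4 - 1) = (6 + a)/3 = (6 + a)*(1/3) = 2 + a/3)
h = -18/7 (h = 2*(-4 - 5)/7 = (2/7)*(-9) = -18/7 ≈ -2.5714)
S(n) = 7 + n (S(n) = 2 + (n + 5) = 2 + (5 + n) = 7 + n)
V(X) = sqrt(31/7 + X) (V(X) = sqrt(X + (7 - 18/7)) = sqrt(X + 31/7) = sqrt(31/7 + X))
165*V(y(-2, -5)) = 165*(sqrt(217 + 49*(2 + (1/3)*(-5)))/7) = 165*(sqrt(217 + 49*(2 - 5/3))/7) = 165*(sqrt(217 + 49*(1/3))/7) = 165*(sqrt(217 + 49/3)/7) = 165*(sqrt(700/3)/7) = 165*((10*sqrt(21)/3)/7) = 165*(10*sqrt(21)/21) = 550*sqrt(21)/7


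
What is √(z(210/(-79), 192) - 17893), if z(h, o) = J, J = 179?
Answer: I*√17714 ≈ 133.09*I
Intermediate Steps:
z(h, o) = 179
√(z(210/(-79), 192) - 17893) = √(179 - 17893) = √(-17714) = I*√17714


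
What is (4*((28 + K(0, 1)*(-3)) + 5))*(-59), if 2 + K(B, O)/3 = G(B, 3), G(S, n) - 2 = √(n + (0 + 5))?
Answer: -7788 + 4248*√2 ≈ -1780.4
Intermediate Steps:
G(S, n) = 2 + √(5 + n) (G(S, n) = 2 + √(n + (0 + 5)) = 2 + √(n + 5) = 2 + √(5 + n))
K(B, O) = 6*√2 (K(B, O) = -6 + 3*(2 + √(5 + 3)) = -6 + 3*(2 + √8) = -6 + 3*(2 + 2*√2) = -6 + (6 + 6*√2) = 6*√2)
(4*((28 + K(0, 1)*(-3)) + 5))*(-59) = (4*((28 + (6*√2)*(-3)) + 5))*(-59) = (4*((28 - 18*√2) + 5))*(-59) = (4*(33 - 18*√2))*(-59) = (132 - 72*√2)*(-59) = -7788 + 4248*√2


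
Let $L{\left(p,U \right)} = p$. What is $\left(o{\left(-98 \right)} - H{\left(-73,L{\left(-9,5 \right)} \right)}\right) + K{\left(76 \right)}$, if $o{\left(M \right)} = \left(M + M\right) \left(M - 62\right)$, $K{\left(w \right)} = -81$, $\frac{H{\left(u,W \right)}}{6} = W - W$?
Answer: $31279$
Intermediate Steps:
$H{\left(u,W \right)} = 0$ ($H{\left(u,W \right)} = 6 \left(W - W\right) = 6 \cdot 0 = 0$)
$o{\left(M \right)} = 2 M \left(-62 + M\right)$
$\left(o{\left(-98 \right)} - H{\left(-73,L{\left(-9,5 \right)} \right)}\right) + K{\left(76 \right)} = \left(2 \left(-98\right) \left(-62 - 98\right) - 0\right) - 81 = \left(2 \left(-98\right) \left(-160\right) + 0\right) - 81 = \left(31360 + 0\right) - 81 = 31360 - 81 = 31279$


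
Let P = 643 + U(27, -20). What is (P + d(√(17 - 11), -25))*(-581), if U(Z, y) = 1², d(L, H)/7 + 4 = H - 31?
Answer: -130144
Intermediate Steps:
d(L, H) = -245 + 7*H (d(L, H) = -28 + 7*(H - 31) = -28 + 7*(-31 + H) = -28 + (-217 + 7*H) = -245 + 7*H)
U(Z, y) = 1
P = 644 (P = 643 + 1 = 644)
(P + d(√(17 - 11), -25))*(-581) = (644 + (-245 + 7*(-25)))*(-581) = (644 + (-245 - 175))*(-581) = (644 - 420)*(-581) = 224*(-581) = -130144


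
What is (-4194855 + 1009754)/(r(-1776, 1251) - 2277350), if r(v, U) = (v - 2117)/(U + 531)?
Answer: 5675849982/4058241593 ≈ 1.3986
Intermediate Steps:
r(v, U) = (-2117 + v)/(531 + U)
(-4194855 + 1009754)/(r(-1776, 1251) - 2277350) = (-4194855 + 1009754)/((-2117 - 1776)/(531 + 1251) - 2277350) = -3185101/(-3893/1782 - 2277350) = -3185101/(-4058241593/1782) = -3185101*(-1782/4058241593) = 5675849982/4058241593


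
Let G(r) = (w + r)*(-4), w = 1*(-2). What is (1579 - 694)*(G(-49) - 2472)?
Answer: -2007180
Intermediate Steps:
w = -2
G(r) = 8 - 4*r (G(r) = (-2 + r)*(-4) = 8 - 4*r)
(1579 - 694)*(G(-49) - 2472) = (1579 - 694)*((8 - 4*(-49)) - 2472) = 885*((8 + 196) - 2472) = 885*(204 - 2472) = 885*(-2268) = -2007180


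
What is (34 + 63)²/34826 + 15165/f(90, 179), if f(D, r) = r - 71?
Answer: 29397359/208956 ≈ 140.69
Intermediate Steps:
f(D, r) = -71 + r
(34 + 63)²/34826 + 15165/f(90, 179) = (34 + 63)²/34826 + 15165/(-71 + 179) = 97²*(1/34826) + 15165/108 = 9409*(1/34826) + 15165*(1/108) = 9409/34826 + 1685/12 = 29397359/208956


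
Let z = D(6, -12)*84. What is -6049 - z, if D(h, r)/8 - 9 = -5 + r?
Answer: -673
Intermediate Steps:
D(h, r) = 32 + 8*r (D(h, r) = 72 + 8*(-5 + r) = 72 + (-40 + 8*r) = 32 + 8*r)
z = -5376 (z = (32 + 8*(-12))*84 = (32 - 96)*84 = -64*84 = -5376)
-6049 - z = -6049 - 1*(-5376) = -6049 + 5376 = -673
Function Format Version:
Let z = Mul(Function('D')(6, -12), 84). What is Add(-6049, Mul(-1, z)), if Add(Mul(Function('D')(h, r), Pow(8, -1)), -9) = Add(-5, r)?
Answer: -673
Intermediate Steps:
Function('D')(h, r) = Add(32, Mul(8, r)) (Function('D')(h, r) = Add(72, Mul(8, Add(-5, r))) = Add(72, Add(-40, Mul(8, r))) = Add(32, Mul(8, r)))
z = -5376 (z = Mul(Add(32, Mul(8, -12)), 84) = Mul(Add(32, -96), 84) = Mul(-64, 84) = -5376)
Add(-6049, Mul(-1, z)) = Add(-6049, Mul(-1, -5376)) = Add(-6049, 5376) = -673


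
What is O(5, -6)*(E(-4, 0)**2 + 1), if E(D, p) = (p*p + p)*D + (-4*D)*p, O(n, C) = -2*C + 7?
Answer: 19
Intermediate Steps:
O(n, C) = 7 - 2*C
E(D, p) = D*(p + p**2) - 4*D*p (E(D, p) = (p**2 + p)*D - 4*D*p = (p + p**2)*D - 4*D*p = D*(p + p**2) - 4*D*p)
O(5, -6)*(E(-4, 0)**2 + 1) = (7 - 2*(-6))*((-4*0*(-3 + 0))**2 + 1) = (7 + 12)*((-4*0*(-3))**2 + 1) = 19*(0**2 + 1) = 19*(0 + 1) = 19*1 = 19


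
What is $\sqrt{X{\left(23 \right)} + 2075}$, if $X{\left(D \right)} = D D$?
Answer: $2 \sqrt{651} \approx 51.029$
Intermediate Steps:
$X{\left(D \right)} = D^{2}$
$\sqrt{X{\left(23 \right)} + 2075} = \sqrt{23^{2} + 2075} = \sqrt{529 + 2075} = \sqrt{2604} = 2 \sqrt{651}$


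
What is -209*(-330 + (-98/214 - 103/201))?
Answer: 1487699620/21507 ≈ 69173.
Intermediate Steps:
-209*(-330 + (-98/214 - 103/201)) = -209*(-330 + (-98*1/214 - 103*1/201)) = -209*(-330 + (-49/107 - 103/201)) = -209*(-330 - 20870/21507) = -209*(-7118180/21507) = 1487699620/21507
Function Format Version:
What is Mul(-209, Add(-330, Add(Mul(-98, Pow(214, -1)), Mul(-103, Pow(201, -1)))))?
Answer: Rational(1487699620, 21507) ≈ 69173.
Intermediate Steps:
Mul(-209, Add(-330, Add(Mul(-98, Pow(214, -1)), Mul(-103, Pow(201, -1))))) = Mul(-209, Add(-330, Add(Mul(-98, Rational(1, 214)), Mul(-103, Rational(1, 201))))) = Mul(-209, Add(-330, Add(Rational(-49, 107), Rational(-103, 201)))) = Mul(-209, Add(-330, Rational(-20870, 21507))) = Mul(-209, Rational(-7118180, 21507)) = Rational(1487699620, 21507)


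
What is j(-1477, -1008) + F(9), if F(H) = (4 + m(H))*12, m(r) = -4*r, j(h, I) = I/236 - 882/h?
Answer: -4826154/12449 ≈ -387.67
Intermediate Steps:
j(h, I) = -882/h + I/236 (j(h, I) = I*(1/236) - 882/h = I/236 - 882/h = -882/h + I/236)
F(H) = 48 - 48*H (F(H) = (4 - 4*H)*12 = 48 - 48*H)
j(-1477, -1008) + F(9) = (-882/(-1477) + (1/236)*(-1008)) + (48 - 48*9) = (-882*(-1/1477) - 252/59) + (48 - 432) = (126/211 - 252/59) - 384 = -45738/12449 - 384 = -4826154/12449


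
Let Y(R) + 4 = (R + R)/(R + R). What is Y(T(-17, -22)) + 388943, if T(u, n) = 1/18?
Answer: 388940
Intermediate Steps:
T(u, n) = 1/18
Y(R) = -3 (Y(R) = -4 + (R + R)/(R + R) = -4 + (2*R)/((2*R)) = -4 + (2*R)*(1/(2*R)) = -4 + 1 = -3)
Y(T(-17, -22)) + 388943 = -3 + 388943 = 388940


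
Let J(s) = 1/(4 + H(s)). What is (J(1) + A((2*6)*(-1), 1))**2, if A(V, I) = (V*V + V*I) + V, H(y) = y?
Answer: 361201/25 ≈ 14448.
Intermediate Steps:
A(V, I) = V + V**2 + I*V (A(V, I) = (V**2 + I*V) + V = V + V**2 + I*V)
J(s) = 1/(4 + s)
(J(1) + A((2*6)*(-1), 1))**2 = (1/(4 + 1) + ((2*6)*(-1))*(1 + 1 + (2*6)*(-1)))**2 = (1/5 + (12*(-1))*(1 + 1 + 12*(-1)))**2 = (1/5 - 12*(1 + 1 - 12))**2 = (1/5 - 12*(-10))**2 = (1/5 + 120)**2 = (601/5)**2 = 361201/25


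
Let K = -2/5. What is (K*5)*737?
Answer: -1474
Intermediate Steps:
K = -2/5 (K = -2*1/5 = -2/5 ≈ -0.40000)
(K*5)*737 = -2/5*5*737 = -2*737 = -1474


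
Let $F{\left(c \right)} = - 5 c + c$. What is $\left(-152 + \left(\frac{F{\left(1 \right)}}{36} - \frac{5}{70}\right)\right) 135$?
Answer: $- \frac{287625}{14} \approx -20545.0$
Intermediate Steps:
$F{\left(c \right)} = - 4 c$
$\left(-152 + \left(\frac{F{\left(1 \right)}}{36} - \frac{5}{70}\right)\right) 135 = \left(-152 + \left(\frac{\left(-4\right) 1}{36} - \frac{5}{70}\right)\right) 135 = \left(-152 - \frac{23}{126}\right) 135 = \left(- \frac{19175}{126}\right) 135 = - \frac{287625}{14}$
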